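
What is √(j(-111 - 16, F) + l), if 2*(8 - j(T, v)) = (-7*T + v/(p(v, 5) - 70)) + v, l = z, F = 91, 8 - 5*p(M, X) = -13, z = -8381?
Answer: I*√78307358/94 ≈ 94.14*I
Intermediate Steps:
p(M, X) = 21/5 (p(M, X) = 8/5 - ⅕*(-13) = 8/5 + 13/5 = 21/5)
l = -8381
j(T, v) = 8 - 162*v/329 + 7*T/2 (j(T, v) = 8 - ((-7*T + v/(21/5 - 70)) + v)/2 = 8 - ((-7*T + v/(-329/5)) + v)/2 = 8 - ((-7*T - 5*v/329) + v)/2 = 8 - (-7*T + 324*v/329)/2 = 8 + (-162*v/329 + 7*T/2) = 8 - 162*v/329 + 7*T/2)
√(j(-111 - 16, F) + l) = √((8 - 162/329*91 + 7*(-111 - 16)/2) - 8381) = √((8 - 2106/47 + (7/2)*(-127)) - 8381) = √((8 - 2106/47 - 889/2) - 8381) = √(-45243/94 - 8381) = √(-833057/94) = I*√78307358/94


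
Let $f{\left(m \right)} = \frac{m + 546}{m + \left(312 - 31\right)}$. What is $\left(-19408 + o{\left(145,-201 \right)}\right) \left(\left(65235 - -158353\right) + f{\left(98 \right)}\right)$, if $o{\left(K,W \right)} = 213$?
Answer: $- \frac{1626593820720}{379} \approx -4.2918 \cdot 10^{9}$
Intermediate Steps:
$f{\left(m \right)} = \frac{546 + m}{281 + m}$ ($f{\left(m \right)} = \frac{546 + m}{m + \left(312 - 31\right)} = \frac{546 + m}{m + 281} = \frac{546 + m}{281 + m}$)
$\left(-19408 + o{\left(145,-201 \right)}\right) \left(\left(65235 - -158353\right) + f{\left(98 \right)}\right) = \left(-19408 + 213\right) \left(\left(65235 - -158353\right) + \frac{546 + 98}{281 + 98}\right) = - 19195 \left(\left(65235 + 158353\right) + \frac{1}{379} \cdot 644\right) = - 19195 \left(223588 + \frac{1}{379} \cdot 644\right) = - 19195 \left(223588 + \frac{644}{379}\right) = \left(-19195\right) \frac{84740496}{379} = - \frac{1626593820720}{379}$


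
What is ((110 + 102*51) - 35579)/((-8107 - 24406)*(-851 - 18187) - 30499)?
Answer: -30267/618951995 ≈ -4.8900e-5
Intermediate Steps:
((110 + 102*51) - 35579)/((-8107 - 24406)*(-851 - 18187) - 30499) = ((110 + 5202) - 35579)/(-32513*(-19038) - 30499) = (5312 - 35579)/(618982494 - 30499) = -30267/618951995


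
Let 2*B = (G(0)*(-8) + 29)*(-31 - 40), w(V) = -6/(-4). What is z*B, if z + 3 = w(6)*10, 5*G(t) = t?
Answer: -12354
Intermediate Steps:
G(t) = t/5
w(V) = 3/2 (w(V) = -6*(-1/4) = 3/2)
z = 12 (z = -3 + (3/2)*10 = -3 + 15 = 12)
B = -2059/2 (B = ((((1/5)*0)*(-8) + 29)*(-31 - 40))/2 = ((0*(-8) + 29)*(-71))/2 = ((0 + 29)*(-71))/2 = (29*(-71))/2 = (1/2)*(-2059) = -2059/2 ≈ -1029.5)
z*B = 12*(-2059/2) = -12354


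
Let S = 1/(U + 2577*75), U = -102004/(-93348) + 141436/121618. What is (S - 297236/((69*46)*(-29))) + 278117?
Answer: 3510759999736583029603709/12623173832500000050 ≈ 2.7812e+5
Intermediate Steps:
U = 3201036275/1419099633 (U = -102004*(-1/93348) + 141436*(1/121618) = 25501/23337 + 70718/60809 = 3201036275/1419099633 ≈ 2.2557)
S = 1419099633/274279682604350 (S = 1/(3201036275/1419099633 + 2577*75) = 1/(3201036275/1419099633 + 193275) = 1/(274279682604350/1419099633) = 1419099633/274279682604350 ≈ 5.1739e-6)
(S - 297236/((69*46)*(-29))) + 278117 = (1419099633/274279682604350 - 297236/((69*46)*(-29))) + 278117 = (1419099633/274279682604350 - 297236/(3174*(-29))) + 278117 = (1419099633/274279682604350 - 297236/(-92046)) + 278117 = (1419099633/274279682604350 - 297236*(-1/92046)) + 278117 = (1419099633/274279682604350 + 148618/46023) + 278117 = 40762963180515697859/12623173832500000050 + 278117 = 3510759999736583029603709/12623173832500000050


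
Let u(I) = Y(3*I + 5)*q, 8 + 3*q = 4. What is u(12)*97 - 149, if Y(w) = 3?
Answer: -537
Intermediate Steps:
q = -4/3 (q = -8/3 + (⅓)*4 = -8/3 + 4/3 = -4/3 ≈ -1.3333)
u(I) = -4 (u(I) = 3*(-4/3) = -4)
u(12)*97 - 149 = -4*97 - 149 = -388 - 149 = -537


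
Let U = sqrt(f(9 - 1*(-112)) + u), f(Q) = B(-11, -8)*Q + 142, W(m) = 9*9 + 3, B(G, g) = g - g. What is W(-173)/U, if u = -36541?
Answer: -28*I*sqrt(36399)/12133 ≈ -0.44029*I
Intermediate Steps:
B(G, g) = 0
W(m) = 84 (W(m) = 81 + 3 = 84)
f(Q) = 142 (f(Q) = 0*Q + 142 = 0 + 142 = 142)
U = I*sqrt(36399) (U = sqrt(142 - 36541) = sqrt(-36399) = I*sqrt(36399) ≈ 190.79*I)
W(-173)/U = 84/((I*sqrt(36399))) = 84*(-I*sqrt(36399)/36399) = -28*I*sqrt(36399)/12133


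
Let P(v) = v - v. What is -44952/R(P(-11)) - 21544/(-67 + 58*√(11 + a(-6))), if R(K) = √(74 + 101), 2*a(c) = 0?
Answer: -1443448/32515 - 1249552*√11/32515 - 44952*√7/35 ≈ -3569.9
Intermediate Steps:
a(c) = 0 (a(c) = (½)*0 = 0)
P(v) = 0
R(K) = 5*√7 (R(K) = √175 = 5*√7)
-44952/R(P(-11)) - 21544/(-67 + 58*√(11 + a(-6))) = -44952*√7/35 - 21544/(-67 + 58*√(11 + 0)) = -44952*√7/35 - 21544/(-67 + 58*√11) = -21544/(-67 + 58*√11) - 44952*√7/35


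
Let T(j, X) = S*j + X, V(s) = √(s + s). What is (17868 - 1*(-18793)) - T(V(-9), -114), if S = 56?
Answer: 36775 - 168*I*√2 ≈ 36775.0 - 237.59*I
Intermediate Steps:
V(s) = √2*√s (V(s) = √(2*s) = √2*√s)
T(j, X) = X + 56*j (T(j, X) = 56*j + X = X + 56*j)
(17868 - 1*(-18793)) - T(V(-9), -114) = (17868 - 1*(-18793)) - (-114 + 56*(√2*√(-9))) = (17868 + 18793) - (-114 + 56*(√2*(3*I))) = 36661 - (-114 + 56*(3*I*√2)) = 36661 - (-114 + 168*I*√2) = 36661 + (114 - 168*I*√2) = 36775 - 168*I*√2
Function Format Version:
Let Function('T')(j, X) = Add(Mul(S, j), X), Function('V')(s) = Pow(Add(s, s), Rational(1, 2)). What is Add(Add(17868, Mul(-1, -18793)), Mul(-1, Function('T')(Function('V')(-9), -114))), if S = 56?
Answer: Add(36775, Mul(-168, I, Pow(2, Rational(1, 2)))) ≈ Add(36775., Mul(-237.59, I))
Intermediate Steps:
Function('V')(s) = Mul(Pow(2, Rational(1, 2)), Pow(s, Rational(1, 2))) (Function('V')(s) = Pow(Mul(2, s), Rational(1, 2)) = Mul(Pow(2, Rational(1, 2)), Pow(s, Rational(1, 2))))
Function('T')(j, X) = Add(X, Mul(56, j)) (Function('T')(j, X) = Add(Mul(56, j), X) = Add(X, Mul(56, j)))
Add(Add(17868, Mul(-1, -18793)), Mul(-1, Function('T')(Function('V')(-9), -114))) = Add(Add(17868, Mul(-1, -18793)), Mul(-1, Add(-114, Mul(56, Mul(Pow(2, Rational(1, 2)), Pow(-9, Rational(1, 2))))))) = Add(Add(17868, 18793), Mul(-1, Add(-114, Mul(56, Mul(Pow(2, Rational(1, 2)), Mul(3, I)))))) = Add(36661, Mul(-1, Add(-114, Mul(56, Mul(3, I, Pow(2, Rational(1, 2))))))) = Add(36661, Mul(-1, Add(-114, Mul(168, I, Pow(2, Rational(1, 2)))))) = Add(36661, Add(114, Mul(-168, I, Pow(2, Rational(1, 2))))) = Add(36775, Mul(-168, I, Pow(2, Rational(1, 2))))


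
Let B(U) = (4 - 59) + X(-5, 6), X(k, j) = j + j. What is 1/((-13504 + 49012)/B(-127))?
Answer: -43/35508 ≈ -0.0012110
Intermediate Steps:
X(k, j) = 2*j
B(U) = -43 (B(U) = (4 - 59) + 2*6 = -55 + 12 = -43)
1/((-13504 + 49012)/B(-127)) = 1/((-13504 + 49012)/(-43)) = 1/(35508*(-1/43)) = 1/(-35508/43) = -43/35508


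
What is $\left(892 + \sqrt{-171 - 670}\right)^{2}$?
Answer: $794823 + 51736 i \approx 7.9482 \cdot 10^{5} + 51736.0 i$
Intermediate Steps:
$\left(892 + \sqrt{-171 - 670}\right)^{2} = \left(892 + \sqrt{-841}\right)^{2} = \left(892 + 29 i\right)^{2}$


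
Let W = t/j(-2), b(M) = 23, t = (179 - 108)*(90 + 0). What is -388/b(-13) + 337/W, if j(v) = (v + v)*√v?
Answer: -388/23 - 674*I*√2/3195 ≈ -16.87 - 0.29834*I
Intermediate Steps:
j(v) = 2*v^(3/2) (j(v) = (2*v)*√v = 2*v^(3/2))
t = 6390 (t = 71*90 = 6390)
W = 3195*I*√2/4 (W = 6390/((2*(-2)^(3/2))) = 6390/((2*(-2*I*√2))) = 6390/((-4*I*√2)) = 6390*(I*√2/8) = 3195*I*√2/4 ≈ 1129.6*I)
-388/b(-13) + 337/W = -388/23 + 337/((3195*I*√2/4)) = -388*1/23 + 337*(-2*I*√2/3195) = -388/23 - 674*I*√2/3195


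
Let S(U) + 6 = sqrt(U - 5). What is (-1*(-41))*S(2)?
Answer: -246 + 41*I*sqrt(3) ≈ -246.0 + 71.014*I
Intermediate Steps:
S(U) = -6 + sqrt(-5 + U) (S(U) = -6 + sqrt(U - 5) = -6 + sqrt(-5 + U))
(-1*(-41))*S(2) = (-1*(-41))*(-6 + sqrt(-5 + 2)) = 41*(-6 + sqrt(-3)) = 41*(-6 + I*sqrt(3)) = -246 + 41*I*sqrt(3)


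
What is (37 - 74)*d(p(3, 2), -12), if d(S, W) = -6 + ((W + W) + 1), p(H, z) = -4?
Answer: 1073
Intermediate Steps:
d(S, W) = -5 + 2*W (d(S, W) = -6 + (2*W + 1) = -6 + (1 + 2*W) = -5 + 2*W)
(37 - 74)*d(p(3, 2), -12) = (37 - 74)*(-5 + 2*(-12)) = -37*(-5 - 24) = -37*(-29) = 1073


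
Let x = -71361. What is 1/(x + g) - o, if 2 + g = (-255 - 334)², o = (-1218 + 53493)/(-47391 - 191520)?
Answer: 4801677787/21944612446 ≈ 0.21881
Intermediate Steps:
o = -17425/79637 (o = 52275/(-238911) = 52275*(-1/238911) = -17425/79637 ≈ -0.21881)
g = 346919 (g = -2 + (-255 - 334)² = -2 + (-589)² = -2 + 346921 = 346919)
1/(x + g) - o = 1/(-71361 + 346919) - 1*(-17425/79637) = 1/275558 + 17425/79637 = 4801677787/21944612446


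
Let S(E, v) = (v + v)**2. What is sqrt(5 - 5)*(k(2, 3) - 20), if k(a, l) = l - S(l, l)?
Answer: 0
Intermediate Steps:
S(E, v) = 4*v**2 (S(E, v) = (2*v)**2 = 4*v**2)
k(a, l) = l - 4*l**2
sqrt(5 - 5)*(k(2, 3) - 20) = sqrt(5 - 5)*(3*(1 - 4*3) - 20) = sqrt(0)*(3*(1 - 12) - 20) = 0*(3*(-11) - 20) = 0*(-33 - 20) = 0*(-53) = 0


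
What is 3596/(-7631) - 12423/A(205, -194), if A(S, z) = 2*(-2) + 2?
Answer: 94792721/15262 ≈ 6211.0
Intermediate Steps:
A(S, z) = -2 (A(S, z) = -4 + 2 = -2)
3596/(-7631) - 12423/A(205, -194) = 3596/(-7631) - 12423/(-2) = 3596*(-1/7631) - 12423*(-1/2) = -3596/7631 + 12423/2 = 94792721/15262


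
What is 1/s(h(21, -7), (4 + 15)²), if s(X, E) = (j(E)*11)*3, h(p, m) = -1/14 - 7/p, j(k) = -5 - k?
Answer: -1/12078 ≈ -8.2795e-5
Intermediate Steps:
h(p, m) = -1/14 - 7/p (h(p, m) = -1*1/14 - 7/p = -1/14 - 7/p)
s(X, E) = -165 - 33*E (s(X, E) = ((-5 - E)*11)*3 = (-55 - 11*E)*3 = -165 - 33*E)
1/s(h(21, -7), (4 + 15)²) = 1/(-165 - 33*(4 + 15)²) = 1/(-165 - 33*19²) = 1/(-165 - 33*361) = 1/(-165 - 11913) = 1/(-12078) = -1/12078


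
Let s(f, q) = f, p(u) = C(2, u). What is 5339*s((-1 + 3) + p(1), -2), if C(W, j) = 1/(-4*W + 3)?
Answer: 48051/5 ≈ 9610.2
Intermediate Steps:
C(W, j) = 1/(3 - 4*W)
p(u) = -1/5 (p(u) = -1/(-3 + 4*2) = -1/(-3 + 8) = -1/5)
5339*s((-1 + 3) + p(1), -2) = 5339*((-1 + 3) - 1/5) = 5339*(2 - 1/5) = 5339*(9/5) = 48051/5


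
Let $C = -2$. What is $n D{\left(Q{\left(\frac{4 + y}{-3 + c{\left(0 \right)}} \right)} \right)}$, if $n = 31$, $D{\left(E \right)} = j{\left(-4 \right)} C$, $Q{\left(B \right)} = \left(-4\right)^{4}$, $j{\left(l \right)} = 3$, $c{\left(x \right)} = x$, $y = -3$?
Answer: $-186$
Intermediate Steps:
$Q{\left(B \right)} = 256$
$D{\left(E \right)} = -6$ ($D{\left(E \right)} = 3 \left(-2\right) = -6$)
$n D{\left(Q{\left(\frac{4 + y}{-3 + c{\left(0 \right)}} \right)} \right)} = 31 \left(-6\right) = -186$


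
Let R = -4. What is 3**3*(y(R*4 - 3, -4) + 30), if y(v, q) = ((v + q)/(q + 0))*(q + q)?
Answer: -432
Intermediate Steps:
y(v, q) = 2*q + 2*v (y(v, q) = ((q + v)/q)*(2*q) = 2*q + 2*v)
3**3*(y(R*4 - 3, -4) + 30) = 3**3*((2*(-4) + 2*(-4*4 - 3)) + 30) = 27*((-8 + 2*(-16 - 3)) + 30) = 27*((-8 + 2*(-19)) + 30) = 27*((-8 - 38) + 30) = 27*(-46 + 30) = 27*(-16) = -432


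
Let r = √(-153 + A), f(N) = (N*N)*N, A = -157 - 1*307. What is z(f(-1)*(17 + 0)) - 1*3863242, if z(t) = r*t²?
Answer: -3863242 + 289*I*√617 ≈ -3.8632e+6 + 7178.6*I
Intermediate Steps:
A = -464 (A = -157 - 307 = -464)
f(N) = N³ (f(N) = N²*N = N³)
r = I*√617 (r = √(-153 - 464) = √(-617) = I*√617 ≈ 24.839*I)
z(t) = I*√617*t² (z(t) = (I*√617)*t² = I*√617*t²)
z(f(-1)*(17 + 0)) - 1*3863242 = I*√617*((-1)³*(17 + 0))² - 1*3863242 = I*√617*(-1*17)² - 3863242 = I*√617*(-17)² - 3863242 = I*√617*289 - 3863242 = 289*I*√617 - 3863242 = -3863242 + 289*I*√617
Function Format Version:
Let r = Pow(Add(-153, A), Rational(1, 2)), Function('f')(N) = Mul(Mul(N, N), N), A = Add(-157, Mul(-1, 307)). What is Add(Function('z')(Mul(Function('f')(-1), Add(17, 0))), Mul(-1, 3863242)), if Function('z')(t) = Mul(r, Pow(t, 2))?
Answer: Add(-3863242, Mul(289, I, Pow(617, Rational(1, 2)))) ≈ Add(-3.8632e+6, Mul(7178.6, I))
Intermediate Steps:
A = -464 (A = Add(-157, -307) = -464)
Function('f')(N) = Pow(N, 3) (Function('f')(N) = Mul(Pow(N, 2), N) = Pow(N, 3))
r = Mul(I, Pow(617, Rational(1, 2))) (r = Pow(Add(-153, -464), Rational(1, 2)) = Pow(-617, Rational(1, 2)) = Mul(I, Pow(617, Rational(1, 2))) ≈ Mul(24.839, I))
Function('z')(t) = Mul(I, Pow(617, Rational(1, 2)), Pow(t, 2)) (Function('z')(t) = Mul(Mul(I, Pow(617, Rational(1, 2))), Pow(t, 2)) = Mul(I, Pow(617, Rational(1, 2)), Pow(t, 2)))
Add(Function('z')(Mul(Function('f')(-1), Add(17, 0))), Mul(-1, 3863242)) = Add(Mul(I, Pow(617, Rational(1, 2)), Pow(Mul(Pow(-1, 3), Add(17, 0)), 2)), Mul(-1, 3863242)) = Add(Mul(I, Pow(617, Rational(1, 2)), Pow(Mul(-1, 17), 2)), -3863242) = Add(Mul(I, Pow(617, Rational(1, 2)), Pow(-17, 2)), -3863242) = Add(Mul(I, Pow(617, Rational(1, 2)), 289), -3863242) = Add(Mul(289, I, Pow(617, Rational(1, 2))), -3863242) = Add(-3863242, Mul(289, I, Pow(617, Rational(1, 2))))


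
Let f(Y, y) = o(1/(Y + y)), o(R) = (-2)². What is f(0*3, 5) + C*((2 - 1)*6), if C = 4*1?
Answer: 28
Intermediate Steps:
o(R) = 4
f(Y, y) = 4
C = 4
f(0*3, 5) + C*((2 - 1)*6) = 4 + 4*((2 - 1)*6) = 4 + 4*(1*6) = 4 + 4*6 = 4 + 24 = 28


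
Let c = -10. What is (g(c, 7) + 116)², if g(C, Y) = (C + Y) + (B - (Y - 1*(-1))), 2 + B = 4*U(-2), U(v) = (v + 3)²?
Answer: 11449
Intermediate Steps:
U(v) = (3 + v)²
B = 2 (B = -2 + 4*(3 - 2)² = -2 + 4*1² = -2 + 4*1 = -2 + 4 = 2)
g(C, Y) = 1 + C (g(C, Y) = (C + Y) + (2 - (Y - 1*(-1))) = (C + Y) + (2 - (Y + 1)) = (C + Y) + (2 - (1 + Y)) = (C + Y) + (2 + (-1 - Y)) = (C + Y) + (1 - Y) = 1 + C)
(g(c, 7) + 116)² = ((1 - 10) + 116)² = (-9 + 116)² = 107² = 11449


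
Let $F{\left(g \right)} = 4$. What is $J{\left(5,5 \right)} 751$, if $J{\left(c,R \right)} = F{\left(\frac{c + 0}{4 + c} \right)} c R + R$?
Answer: $78855$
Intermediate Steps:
$J{\left(c,R \right)} = R + 4 R c$ ($J{\left(c,R \right)} = 4 c R + R = 4 R c + R = R + 4 R c$)
$J{\left(5,5 \right)} 751 = 5 \left(1 + 4 \cdot 5\right) 751 = 5 \left(1 + 20\right) 751 = 5 \cdot 21 \cdot 751 = 105 \cdot 751 = 78855$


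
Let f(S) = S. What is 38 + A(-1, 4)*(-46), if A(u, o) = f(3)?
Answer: -100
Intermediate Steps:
A(u, o) = 3
38 + A(-1, 4)*(-46) = 38 + 3*(-46) = 38 - 138 = -100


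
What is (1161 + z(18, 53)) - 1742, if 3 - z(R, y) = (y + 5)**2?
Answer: -3942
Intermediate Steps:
z(R, y) = 3 - (5 + y)**2 (z(R, y) = 3 - (y + 5)**2 = 3 - (5 + y)**2)
(1161 + z(18, 53)) - 1742 = (1161 + (3 - (5 + 53)**2)) - 1742 = (1161 + (3 - 1*58**2)) - 1742 = (1161 + (3 - 1*3364)) - 1742 = (1161 + (3 - 3364)) - 1742 = (1161 - 3361) - 1742 = -2200 - 1742 = -3942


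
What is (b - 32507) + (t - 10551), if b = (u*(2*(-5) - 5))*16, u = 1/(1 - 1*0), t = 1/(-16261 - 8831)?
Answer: -1086433417/25092 ≈ -43298.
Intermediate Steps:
t = -1/25092 (t = 1/(-25092) = -1/25092 ≈ -3.9853e-5)
u = 1 (u = 1/(1 + 0) = 1/1 = 1)
b = -240 (b = (1*(2*(-5) - 5))*16 = (1*(-10 - 5))*16 = (1*(-15))*16 = -15*16 = -240)
(b - 32507) + (t - 10551) = (-240 - 32507) + (-1/25092 - 10551) = -32747 - 264745693/25092 = -1086433417/25092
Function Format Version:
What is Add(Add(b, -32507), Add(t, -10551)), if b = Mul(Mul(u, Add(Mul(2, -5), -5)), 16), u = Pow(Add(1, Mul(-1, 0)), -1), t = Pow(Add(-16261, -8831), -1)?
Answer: Rational(-1086433417, 25092) ≈ -43298.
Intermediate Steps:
t = Rational(-1, 25092) (t = Pow(-25092, -1) = Rational(-1, 25092) ≈ -3.9853e-5)
u = 1 (u = Pow(Add(1, 0), -1) = Pow(1, -1) = 1)
b = -240 (b = Mul(Mul(1, Add(Mul(2, -5), -5)), 16) = Mul(Mul(1, Add(-10, -5)), 16) = Mul(Mul(1, -15), 16) = Mul(-15, 16) = -240)
Add(Add(b, -32507), Add(t, -10551)) = Add(Add(-240, -32507), Add(Rational(-1, 25092), -10551)) = Add(-32747, Rational(-264745693, 25092)) = Rational(-1086433417, 25092)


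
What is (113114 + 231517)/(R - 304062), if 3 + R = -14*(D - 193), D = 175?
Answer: -114877/101271 ≈ -1.1344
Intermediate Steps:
R = 249 (R = -3 - 14*(175 - 193) = -3 - 14*(-18) = -3 + 252 = 249)
(113114 + 231517)/(R - 304062) = (113114 + 231517)/(249 - 304062) = 344631/(-303813) = 344631*(-1/303813) = -114877/101271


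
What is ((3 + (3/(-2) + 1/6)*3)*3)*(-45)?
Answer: 135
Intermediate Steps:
((3 + (3/(-2) + 1/6)*3)*3)*(-45) = ((3 + (3*(-½) + 1*(⅙))*3)*3)*(-45) = ((3 + (-3/2 + ⅙)*3)*3)*(-45) = ((3 - 4/3*3)*3)*(-45) = ((3 - 4)*3)*(-45) = -1*3*(-45) = -3*(-45) = 135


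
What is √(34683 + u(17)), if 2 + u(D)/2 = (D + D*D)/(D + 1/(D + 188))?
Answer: √11718426629/581 ≈ 186.32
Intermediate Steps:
u(D) = -4 + 2*(D + D²)/(D + 1/(188 + D)) (u(D) = -4 + 2*((D + D*D)/(D + 1/(D + 188))) = -4 + 2*((D + D²)/(D + 1/(188 + D))) = -4 + 2*(D + D²)/(D + 1/(188 + D)))
√(34683 + u(17)) = √(34683 + 2*(-2 + 17³ - 188*17 + 187*17²)/(1 + 17² + 188*17)) = √(34683 + 2*(-2 + 4913 - 3196 + 187*289)/(1 + 289 + 3196)) = √(34683 + 2*(-2 + 4913 - 3196 + 54043)/3486) = √(34683 + 2*(1/3486)*55758) = √(34683 + 18586/581) = √(20169409/581) = √11718426629/581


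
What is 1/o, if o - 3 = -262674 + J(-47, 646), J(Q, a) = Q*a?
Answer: -1/293033 ≈ -3.4126e-6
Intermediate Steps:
o = -293033 (o = 3 + (-262674 - 47*646) = 3 + (-262674 - 30362) = 3 - 293036 = -293033)
1/o = 1/(-293033) = -1/293033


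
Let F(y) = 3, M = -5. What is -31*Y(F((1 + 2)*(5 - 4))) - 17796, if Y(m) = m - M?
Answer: -18044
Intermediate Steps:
Y(m) = 5 + m (Y(m) = m - 1*(-5) = m + 5 = 5 + m)
-31*Y(F((1 + 2)*(5 - 4))) - 17796 = -31*(5 + 3) - 17796 = -31*8 - 17796 = -248 - 17796 = -18044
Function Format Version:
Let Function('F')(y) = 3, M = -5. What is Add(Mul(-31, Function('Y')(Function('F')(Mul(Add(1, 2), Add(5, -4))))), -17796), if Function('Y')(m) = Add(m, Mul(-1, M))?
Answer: -18044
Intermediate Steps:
Function('Y')(m) = Add(5, m) (Function('Y')(m) = Add(m, Mul(-1, -5)) = Add(m, 5) = Add(5, m))
Add(Mul(-31, Function('Y')(Function('F')(Mul(Add(1, 2), Add(5, -4))))), -17796) = Add(Mul(-31, Add(5, 3)), -17796) = Add(Mul(-31, 8), -17796) = Add(-248, -17796) = -18044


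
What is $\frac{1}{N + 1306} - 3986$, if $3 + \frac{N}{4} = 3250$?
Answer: $- \frac{56975883}{14294} \approx -3986.0$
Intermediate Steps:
$N = 12988$ ($N = -12 + 4 \cdot 3250 = -12 + 13000 = 12988$)
$\frac{1}{N + 1306} - 3986 = \frac{1}{12988 + 1306} - 3986 = \frac{1}{14294} - 3986 = - \frac{56975883}{14294}$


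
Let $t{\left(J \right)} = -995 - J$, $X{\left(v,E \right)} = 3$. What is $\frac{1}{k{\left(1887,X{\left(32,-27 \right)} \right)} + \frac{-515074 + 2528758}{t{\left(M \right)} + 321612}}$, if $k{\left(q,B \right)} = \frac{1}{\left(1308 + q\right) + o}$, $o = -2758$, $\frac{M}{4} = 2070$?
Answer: $\frac{136491269}{880292245} \approx 0.15505$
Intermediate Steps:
$M = 8280$ ($M = 4 \cdot 2070 = 8280$)
$k{\left(q,B \right)} = \frac{1}{-1450 + q}$ ($k{\left(q,B \right)} = \frac{1}{\left(1308 + q\right) - 2758} = \frac{1}{-1450 + q}$)
$\frac{1}{k{\left(1887,X{\left(32,-27 \right)} \right)} + \frac{-515074 + 2528758}{t{\left(M \right)} + 321612}} = \frac{1}{\frac{1}{-1450 + 1887} + \frac{-515074 + 2528758}{\left(-995 - 8280\right) + 321612}} = \frac{1}{\frac{1}{437} + \frac{2013684}{\left(-995 - 8280\right) + 321612}} = \frac{1}{\frac{1}{437} + \frac{2013684}{-9275 + 321612}} = \frac{1}{\frac{1}{437} + \frac{2013684}{312337}} = \frac{1}{\frac{880292245}{136491269}} = \frac{136491269}{880292245}$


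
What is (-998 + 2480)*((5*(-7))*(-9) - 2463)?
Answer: -3183336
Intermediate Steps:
(-998 + 2480)*((5*(-7))*(-9) - 2463) = 1482*(-35*(-9) - 2463) = 1482*(315 - 2463) = 1482*(-2148) = -3183336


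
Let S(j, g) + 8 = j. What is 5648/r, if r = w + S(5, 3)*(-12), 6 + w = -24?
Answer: 2824/3 ≈ 941.33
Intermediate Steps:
w = -30 (w = -6 - 24 = -30)
S(j, g) = -8 + j
r = 6 (r = -30 + (-8 + 5)*(-12) = -30 - 3*(-12) = -30 + 36 = 6)
5648/r = 5648/6 = 5648*(1/6) = 2824/3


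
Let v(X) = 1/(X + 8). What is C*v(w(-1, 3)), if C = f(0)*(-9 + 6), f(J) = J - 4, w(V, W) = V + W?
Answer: 6/5 ≈ 1.2000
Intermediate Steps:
f(J) = -4 + J
C = 12 (C = (-4 + 0)*(-9 + 6) = -4*(-3) = 12)
v(X) = 1/(8 + X)
C*v(w(-1, 3)) = 12/(8 + (-1 + 3)) = 12/(8 + 2) = 12/10 = 12*(1/10) = 6/5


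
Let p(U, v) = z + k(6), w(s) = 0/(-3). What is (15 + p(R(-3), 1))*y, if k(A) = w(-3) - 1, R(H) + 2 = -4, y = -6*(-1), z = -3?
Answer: 66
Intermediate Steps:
y = 6
w(s) = 0 (w(s) = 0*(-⅓) = 0)
R(H) = -6 (R(H) = -2 - 4 = -6)
k(A) = -1 (k(A) = 0 - 1 = -1)
p(U, v) = -4 (p(U, v) = -3 - 1 = -4)
(15 + p(R(-3), 1))*y = (15 - 4)*6 = 11*6 = 66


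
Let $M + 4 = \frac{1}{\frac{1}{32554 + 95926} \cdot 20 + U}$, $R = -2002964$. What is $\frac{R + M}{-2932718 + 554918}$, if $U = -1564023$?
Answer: $\frac{2515548480022424}{2986303912890975} \approx 0.84236$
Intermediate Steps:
$M = - \frac{40189141428}{10047283751}$ ($M = -4 + \frac{1}{\frac{1}{32554 + 95926} \cdot 20 - 1564023} = -4 + \frac{1}{\frac{1}{128480} \cdot 20 - 1564023} = -4 + \frac{1}{\frac{1}{6424} - 1564023} = -4 + \frac{1}{- \frac{10047283751}{6424}} = -4 - \frac{6424}{10047283751} = - \frac{40189141428}{10047283751} \approx -4.0$)
$\frac{R + M}{-2932718 + 554918} = \frac{-2002964 - \frac{40189141428}{10047283751}}{-2932718 + 554918} = - \frac{20124387840179392}{10047283751 \left(-2377800\right)} = \left(- \frac{20124387840179392}{10047283751}\right) \left(- \frac{1}{2377800}\right) = \frac{2515548480022424}{2986303912890975}$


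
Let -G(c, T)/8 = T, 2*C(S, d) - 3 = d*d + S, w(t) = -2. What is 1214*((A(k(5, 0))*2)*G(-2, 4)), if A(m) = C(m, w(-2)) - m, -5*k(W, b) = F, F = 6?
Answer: -1592768/5 ≈ -3.1855e+5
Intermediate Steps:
k(W, b) = -6/5 (k(W, b) = -⅕*6 = -6/5)
C(S, d) = 3/2 + S/2 + d²/2 (C(S, d) = 3/2 + (d*d + S)/2 = 3/2 + (d² + S)/2 = 3/2 + (S + d²)/2 = 3/2 + (S/2 + d²/2) = 3/2 + S/2 + d²/2)
G(c, T) = -8*T
A(m) = 7/2 - m/2 (A(m) = (3/2 + m/2 + (½)*(-2)²) - m = (3/2 + m/2 + (½)*4) - m = (3/2 + m/2 + 2) - m = (7/2 + m/2) - m = 7/2 - m/2)
1214*((A(k(5, 0))*2)*G(-2, 4)) = 1214*(((7/2 - ½*(-6/5))*2)*(-8*4)) = 1214*(((7/2 + ⅗)*2)*(-32)) = 1214*(((41/10)*2)*(-32)) = 1214*((41/5)*(-32)) = 1214*(-1312/5) = -1592768/5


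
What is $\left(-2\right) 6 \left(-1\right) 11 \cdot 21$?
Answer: $2772$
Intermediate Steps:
$\left(-2\right) 6 \left(-1\right) 11 \cdot 21 = \left(-12\right) \left(-1\right) 11 \cdot 21 = 12 \cdot 11 \cdot 21 = 132 \cdot 21 = 2772$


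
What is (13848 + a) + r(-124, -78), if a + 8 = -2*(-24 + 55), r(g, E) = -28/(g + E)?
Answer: 1391592/101 ≈ 13778.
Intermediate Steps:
r(g, E) = -28/(E + g)
a = -70 (a = -8 - 2*(-24 + 55) = -8 - 2*31 = -8 - 62 = -70)
(13848 + a) + r(-124, -78) = (13848 - 70) - 28/(-78 - 124) = 13778 - 28/(-202) = 13778 - 28*(-1/202) = 13778 + 14/101 = 1391592/101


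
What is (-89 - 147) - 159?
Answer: -395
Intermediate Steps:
(-89 - 147) - 159 = -236 - 159 = -395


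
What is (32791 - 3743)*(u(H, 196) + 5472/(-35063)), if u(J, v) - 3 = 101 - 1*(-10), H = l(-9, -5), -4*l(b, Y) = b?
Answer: 115951192080/35063 ≈ 3.3069e+6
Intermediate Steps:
l(b, Y) = -b/4
H = 9/4 (H = -¼*(-9) = 9/4 ≈ 2.2500)
u(J, v) = 114 (u(J, v) = 3 + (101 - 1*(-10)) = 3 + (101 + 10) = 3 + 111 = 114)
(32791 - 3743)*(u(H, 196) + 5472/(-35063)) = (32791 - 3743)*(114 + 5472/(-35063)) = 29048*(114 + 5472*(-1/35063)) = 29048*(114 - 5472/35063) = 29048*(3991710/35063) = 115951192080/35063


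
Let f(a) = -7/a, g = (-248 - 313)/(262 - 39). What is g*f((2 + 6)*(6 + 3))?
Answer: 1309/5352 ≈ 0.24458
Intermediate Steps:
g = -561/223 ≈ -2.5157
g*f((2 + 6)*(6 + 3)) = -(-3927)/(223*((2 + 6)*(6 + 3))) = -(-3927)/(223*(8*9)) = -(-3927)/(223*72) = -561/223*(-7/72) = 1309/5352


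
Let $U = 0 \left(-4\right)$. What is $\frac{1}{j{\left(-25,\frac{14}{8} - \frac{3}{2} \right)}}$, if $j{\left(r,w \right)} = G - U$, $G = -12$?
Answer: $- \frac{1}{12} \approx -0.083333$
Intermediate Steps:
$U = 0$
$j{\left(r,w \right)} = -12$ ($j{\left(r,w \right)} = -12 - 0 = -12 + 0 = -12$)
$\frac{1}{j{\left(-25,\frac{14}{8} - \frac{3}{2} \right)}} = \frac{1}{-12} = - \frac{1}{12}$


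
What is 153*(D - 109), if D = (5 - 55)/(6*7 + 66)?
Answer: -100487/6 ≈ -16748.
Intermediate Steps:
D = -25/54 (D = -50/(42 + 66) = -50/108 = -50*1/108 = -25/54 ≈ -0.46296)
153*(D - 109) = 153*(-25/54 - 109) = 153*(-5911/54) = -100487/6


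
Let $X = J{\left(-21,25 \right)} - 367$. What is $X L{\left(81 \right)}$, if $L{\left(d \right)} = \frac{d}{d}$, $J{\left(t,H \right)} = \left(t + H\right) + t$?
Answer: $-384$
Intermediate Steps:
$J{\left(t,H \right)} = H + 2 t$ ($J{\left(t,H \right)} = \left(H + t\right) + t = H + 2 t$)
$L{\left(d \right)} = 1$
$X = -384$ ($X = \left(25 + 2 \left(-21\right)\right) - 367 = \left(25 - 42\right) - 367 = -17 - 367 = -384$)
$X L{\left(81 \right)} = \left(-384\right) 1 = -384$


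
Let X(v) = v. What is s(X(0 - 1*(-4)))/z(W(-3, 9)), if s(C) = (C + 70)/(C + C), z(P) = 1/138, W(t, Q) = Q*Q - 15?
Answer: 2553/2 ≈ 1276.5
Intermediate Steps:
W(t, Q) = -15 + Q**2 (W(t, Q) = Q**2 - 15 = -15 + Q**2)
z(P) = 1/138
s(C) = (70 + C)/(2*C) (s(C) = (70 + C)/((2*C)) = (70 + C)*(1/(2*C)) = (70 + C)/(2*C))
s(X(0 - 1*(-4)))/z(W(-3, 9)) = ((70 + (0 - 1*(-4)))/(2*(0 - 1*(-4))))/(1/138) = ((70 + (0 + 4))/(2*(0 + 4)))*138 = ((1/2)*(70 + 4)/4)*138 = ((1/2)*(1/4)*74)*138 = (37/4)*138 = 2553/2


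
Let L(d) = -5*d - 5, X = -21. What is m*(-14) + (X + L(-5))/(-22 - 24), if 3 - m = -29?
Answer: -20607/46 ≈ -447.98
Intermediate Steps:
L(d) = -5 - 5*d
m = 32 (m = 3 - 1*(-29) = 3 + 29 = 32)
m*(-14) + (X + L(-5))/(-22 - 24) = 32*(-14) + (-21 + (-5 - 5*(-5)))/(-22 - 24) = -448 + (-21 + (-5 + 25))/(-46) = -448 + (-21 + 20)*(-1/46) = -448 - 1*(-1/46) = -448 + 1/46 = -20607/46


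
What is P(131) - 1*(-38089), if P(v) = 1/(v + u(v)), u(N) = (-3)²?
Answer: 5332461/140 ≈ 38089.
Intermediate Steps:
u(N) = 9
P(v) = 1/(9 + v) (P(v) = 1/(v + 9) = 1/(9 + v))
P(131) - 1*(-38089) = 1/(9 + 131) - 1*(-38089) = 1/140 + 38089 = 5332461/140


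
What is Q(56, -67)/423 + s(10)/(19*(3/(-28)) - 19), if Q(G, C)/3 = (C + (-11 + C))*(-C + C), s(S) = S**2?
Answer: -2800/589 ≈ -4.7538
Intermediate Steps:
Q(G, C) = 0 (Q(G, C) = 3*((C + (-11 + C))*(-C + C)) = 3*((-11 + 2*C)*0) = 3*0 = 0)
Q(56, -67)/423 + s(10)/(19*(3/(-28)) - 19) = 0/423 + 10**2/(19*(3/(-28)) - 19) = 0*(1/423) + 100/(19*(3*(-1/28)) - 19) = 0 + 100/(19*(-3/28) - 19) = 0 + 100/(-57/28 - 19) = 0 + 100/(-589/28) = 0 + 100*(-28/589) = 0 - 2800/589 = -2800/589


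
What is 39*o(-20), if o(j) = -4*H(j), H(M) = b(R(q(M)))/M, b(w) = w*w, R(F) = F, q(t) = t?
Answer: 3120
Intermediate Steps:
b(w) = w²
H(M) = M (H(M) = M²/M = M)
o(j) = -4*j
39*o(-20) = 39*(-4*(-20)) = 39*80 = 3120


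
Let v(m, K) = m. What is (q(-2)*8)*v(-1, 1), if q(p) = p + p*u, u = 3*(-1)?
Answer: -32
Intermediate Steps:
u = -3
q(p) = -2*p (q(p) = p + p*(-3) = p - 3*p = -2*p)
(q(-2)*8)*v(-1, 1) = (-2*(-2)*8)*(-1) = (4*8)*(-1) = 32*(-1) = -32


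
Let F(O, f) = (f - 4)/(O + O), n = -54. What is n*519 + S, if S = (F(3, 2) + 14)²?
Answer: -250553/9 ≈ -27839.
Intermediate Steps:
F(O, f) = (-4 + f)/(2*O) (F(O, f) = (-4 + f)/((2*O)) = (-4 + f)*(1/(2*O)) = (-4 + f)/(2*O))
S = 1681/9 (S = ((½)*(-4 + 2)/3 + 14)² = ((½)*(⅓)*(-2) + 14)² = (-⅓ + 14)² = (41/3)² = 1681/9 ≈ 186.78)
n*519 + S = -54*519 + 1681/9 = -28026 + 1681/9 = -250553/9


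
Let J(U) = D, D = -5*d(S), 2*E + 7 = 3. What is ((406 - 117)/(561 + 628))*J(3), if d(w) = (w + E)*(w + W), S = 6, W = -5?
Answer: -5780/1189 ≈ -4.8612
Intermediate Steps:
E = -2 (E = -7/2 + (½)*3 = -7/2 + 3/2 = -2)
d(w) = (-5 + w)*(-2 + w) (d(w) = (w - 2)*(w - 5) = (-2 + w)*(-5 + w) = (-5 + w)*(-2 + w))
D = -20 (D = -5*(10 + 6² - 7*6) = -5*(10 + 36 - 42) = -5*4 = -20)
J(U) = -20
((406 - 117)/(561 + 628))*J(3) = ((406 - 117)/(561 + 628))*(-20) = (289/1189)*(-20) = -5780/1189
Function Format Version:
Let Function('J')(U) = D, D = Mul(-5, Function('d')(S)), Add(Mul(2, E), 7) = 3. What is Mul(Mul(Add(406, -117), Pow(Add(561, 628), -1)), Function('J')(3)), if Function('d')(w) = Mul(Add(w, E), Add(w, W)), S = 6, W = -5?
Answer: Rational(-5780, 1189) ≈ -4.8612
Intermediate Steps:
E = -2 (E = Add(Rational(-7, 2), Mul(Rational(1, 2), 3)) = Add(Rational(-7, 2), Rational(3, 2)) = -2)
Function('d')(w) = Mul(Add(-5, w), Add(-2, w)) (Function('d')(w) = Mul(Add(w, -2), Add(w, -5)) = Mul(Add(-2, w), Add(-5, w)) = Mul(Add(-5, w), Add(-2, w)))
D = -20 (D = Mul(-5, Add(10, Pow(6, 2), Mul(-7, 6))) = Mul(-5, Add(10, 36, -42)) = Mul(-5, 4) = -20)
Function('J')(U) = -20
Mul(Mul(Add(406, -117), Pow(Add(561, 628), -1)), Function('J')(3)) = Mul(Mul(Add(406, -117), Pow(Add(561, 628), -1)), -20) = Mul(Mul(289, Pow(1189, -1)), -20) = Mul(Mul(289, Rational(1, 1189)), -20) = Mul(Rational(289, 1189), -20) = Rational(-5780, 1189)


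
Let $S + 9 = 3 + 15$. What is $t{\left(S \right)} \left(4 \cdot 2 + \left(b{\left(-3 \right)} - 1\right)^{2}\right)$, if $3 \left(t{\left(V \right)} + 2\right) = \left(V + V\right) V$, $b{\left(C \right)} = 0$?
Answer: $468$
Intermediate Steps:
$S = 9$ ($S = -9 + \left(3 + 15\right) = -9 + 18 = 9$)
$t{\left(V \right)} = -2 + \frac{2 V^{2}}{3}$ ($t{\left(V \right)} = -2 + \frac{\left(V + V\right) V}{3} = -2 + \frac{2 V V}{3} = -2 + \frac{2 V^{2}}{3}$)
$t{\left(S \right)} \left(4 \cdot 2 + \left(b{\left(-3 \right)} - 1\right)^{2}\right) = \left(-2 + \frac{2 \cdot 9^{2}}{3}\right) \left(4 \cdot 2 + \left(0 - 1\right)^{2}\right) = \left(-2 + \frac{2}{3} \cdot 81\right) \left(8 + \left(-1\right)^{2}\right) = \left(-2 + 54\right) \left(8 + 1\right) = 52 \cdot 9 = 468$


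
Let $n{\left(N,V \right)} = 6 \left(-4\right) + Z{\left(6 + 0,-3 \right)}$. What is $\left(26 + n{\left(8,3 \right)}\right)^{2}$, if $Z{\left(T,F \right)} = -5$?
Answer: $9$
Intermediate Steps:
$n{\left(N,V \right)} = -29$ ($n{\left(N,V \right)} = 6 \left(-4\right) - 5 = -24 - 5 = -29$)
$\left(26 + n{\left(8,3 \right)}\right)^{2} = \left(26 - 29\right)^{2} = \left(-3\right)^{2} = 9$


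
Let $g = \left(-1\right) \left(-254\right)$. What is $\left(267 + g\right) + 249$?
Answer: $770$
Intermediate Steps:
$g = 254$
$\left(267 + g\right) + 249 = \left(267 + 254\right) + 249 = 521 + 249 = 770$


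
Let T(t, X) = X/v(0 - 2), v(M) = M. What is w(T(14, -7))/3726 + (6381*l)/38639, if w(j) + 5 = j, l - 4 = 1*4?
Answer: 126764593/95979276 ≈ 1.3207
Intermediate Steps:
l = 8 (l = 4 + 1*4 = 4 + 4 = 8)
T(t, X) = -X/2 (T(t, X) = X/(0 - 2) = X/(-2) = X*(-1/2) = -X/2)
w(j) = -5 + j
w(T(14, -7))/3726 + (6381*l)/38639 = (-5 - 1/2*(-7))/3726 + (6381*8)/38639 = (-5 + 7/2)*(1/3726) + 51048*(1/38639) = -3/2*1/3726 + 51048/38639 = -1/2484 + 51048/38639 = 126764593/95979276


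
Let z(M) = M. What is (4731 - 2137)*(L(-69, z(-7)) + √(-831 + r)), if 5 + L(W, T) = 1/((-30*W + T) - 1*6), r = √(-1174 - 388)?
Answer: -26676696/2057 + 2594*√(-831 + I*√1562) ≈ -11191.0 + 74799.0*I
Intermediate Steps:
r = I*√1562 (r = √(-1562) = I*√1562 ≈ 39.522*I)
L(W, T) = -5 + 1/(-6 + T - 30*W) (L(W, T) = -5 + 1/((-30*W + T) - 1*6) = -5 + 1/((T - 30*W) - 6) = -5 + 1/(-6 + T - 30*W))
(4731 - 2137)*(L(-69, z(-7)) + √(-831 + r)) = (4731 - 2137)*((-31 - 150*(-69) + 5*(-7))/(6 - 1*(-7) + 30*(-69)) + √(-831 + I*√1562)) = 2594*((-31 + 10350 - 35)/(6 + 7 - 2070) + √(-831 + I*√1562)) = 2594*(10284/(-2057) + √(-831 + I*√1562)) = 2594*(-1/2057*10284 + √(-831 + I*√1562)) = 2594*(-10284/2057 + √(-831 + I*√1562)) = -26676696/2057 + 2594*√(-831 + I*√1562)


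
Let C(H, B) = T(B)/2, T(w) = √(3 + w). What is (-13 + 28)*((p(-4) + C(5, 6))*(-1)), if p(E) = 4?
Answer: -165/2 ≈ -82.500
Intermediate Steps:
C(H, B) = √(3 + B)/2
(-13 + 28)*((p(-4) + C(5, 6))*(-1)) = (-13 + 28)*((4 + √(3 + 6)/2)*(-1)) = 15*((4 + √9/2)*(-1)) = 15*((4 + (½)*3)*(-1)) = 15*((4 + 3/2)*(-1)) = 15*((11/2)*(-1)) = 15*(-11/2) = -165/2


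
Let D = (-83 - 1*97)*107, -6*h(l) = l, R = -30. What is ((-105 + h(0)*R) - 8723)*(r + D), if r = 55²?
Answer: 143322580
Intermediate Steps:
h(l) = -l/6
D = -19260 (D = (-83 - 97)*107 = -180*107 = -19260)
r = 3025
((-105 + h(0)*R) - 8723)*(r + D) = ((-105 - ⅙*0*(-30)) - 8723)*(3025 - 19260) = ((-105 + 0*(-30)) - 8723)*(-16235) = ((-105 + 0) - 8723)*(-16235) = (-105 - 8723)*(-16235) = -8828*(-16235) = 143322580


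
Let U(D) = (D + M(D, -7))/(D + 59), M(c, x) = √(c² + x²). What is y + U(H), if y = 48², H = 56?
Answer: 265016/115 + 7*√65/115 ≈ 2305.0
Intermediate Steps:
U(D) = (D + √(49 + D²))/(59 + D) (U(D) = (D + √(D² + (-7)²))/(D + 59) = (D + √(D² + 49))/(59 + D) = (D + √(49 + D²))/(59 + D))
y = 2304
y + U(H) = 2304 + (56 + √(49 + 56²))/(59 + 56) = 2304 + (56 + √(49 + 3136))/115 = 2304 + (56 + √3185)/115 = 2304 + (56 + 7*√65)/115 = 2304 + (56/115 + 7*√65/115) = 265016/115 + 7*√65/115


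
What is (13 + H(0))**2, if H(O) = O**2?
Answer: 169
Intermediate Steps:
(13 + H(0))**2 = (13 + 0**2)**2 = (13 + 0)**2 = 13**2 = 169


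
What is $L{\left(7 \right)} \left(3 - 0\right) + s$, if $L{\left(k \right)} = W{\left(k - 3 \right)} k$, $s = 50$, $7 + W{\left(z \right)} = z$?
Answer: $-13$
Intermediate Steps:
$W{\left(z \right)} = -7 + z$
$L{\left(k \right)} = k \left(-10 + k\right)$ ($L{\left(k \right)} = \left(-7 + \left(k - 3\right)\right) k = \left(-7 + \left(-3 + k\right)\right) k = \left(-10 + k\right) k = k \left(-10 + k\right)$)
$L{\left(7 \right)} \left(3 - 0\right) + s = 7 \left(-10 + 7\right) \left(3 - 0\right) + 50 = 7 \left(-3\right) \left(3 + 0\right) + 50 = \left(-21\right) 3 + 50 = -63 + 50 = -13$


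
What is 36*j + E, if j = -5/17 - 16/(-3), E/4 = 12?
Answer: 3900/17 ≈ 229.41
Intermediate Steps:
E = 48 (E = 4*12 = 48)
j = 257/51 (j = -5*1/17 - 16*(-1/3) = -5/17 + 16/3 = 257/51 ≈ 5.0392)
36*j + E = 36*(257/51) + 48 = 3084/17 + 48 = 3900/17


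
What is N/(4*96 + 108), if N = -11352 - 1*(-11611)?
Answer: 259/492 ≈ 0.52642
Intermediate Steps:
N = 259 (N = -11352 + 11611 = 259)
N/(4*96 + 108) = 259/(4*96 + 108) = 259/(384 + 108) = 259/492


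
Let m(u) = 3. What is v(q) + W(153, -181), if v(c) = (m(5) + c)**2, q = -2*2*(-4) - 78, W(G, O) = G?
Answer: 3634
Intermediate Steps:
q = -62 (q = -4*(-4) - 78 = 16 - 78 = -62)
v(c) = (3 + c)**2
v(q) + W(153, -181) = (3 - 62)**2 + 153 = (-59)**2 + 153 = 3481 + 153 = 3634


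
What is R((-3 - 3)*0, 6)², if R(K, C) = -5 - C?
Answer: 121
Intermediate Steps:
R((-3 - 3)*0, 6)² = (-5 - 1*6)² = (-5 - 6)² = (-11)² = 121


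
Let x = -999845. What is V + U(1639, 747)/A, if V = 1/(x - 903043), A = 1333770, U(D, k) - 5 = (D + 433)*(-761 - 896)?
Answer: -1088864133547/423002487960 ≈ -2.5741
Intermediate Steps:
U(D, k) = -717476 - 1657*D (U(D, k) = 5 + (D + 433)*(-761 - 896) = 5 + (433 + D)*(-1657) = 5 + (-717481 - 1657*D) = -717476 - 1657*D)
V = -1/1902888 (V = 1/(-999845 - 903043) = 1/(-1902888) = -1/1902888 ≈ -5.2552e-7)
V + U(1639, 747)/A = -1/1902888 + (-717476 - 1657*1639)/1333770 = -1/1902888 + (-717476 - 2715823)*(1/1333770) = -1/1902888 - 3433299*1/1333770 = -1/1902888 - 1144433/444590 = -1088864133547/423002487960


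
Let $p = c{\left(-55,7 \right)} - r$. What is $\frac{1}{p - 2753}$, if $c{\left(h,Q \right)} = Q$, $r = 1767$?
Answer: $- \frac{1}{4513} \approx -0.00022158$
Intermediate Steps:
$p = -1760$ ($p = 7 - 1767 = -1760$)
$\frac{1}{p - 2753} = \frac{1}{-1760 - 2753} = \frac{1}{-4513} = - \frac{1}{4513}$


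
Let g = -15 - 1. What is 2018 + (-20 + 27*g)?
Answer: 1566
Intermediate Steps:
g = -16
2018 + (-20 + 27*g) = 2018 + (-20 + 27*(-16)) = 2018 + (-20 - 432) = 2018 - 452 = 1566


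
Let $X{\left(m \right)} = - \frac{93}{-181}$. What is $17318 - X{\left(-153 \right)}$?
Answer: $\frac{3134465}{181} \approx 17318.0$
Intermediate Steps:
$X{\left(m \right)} = \frac{93}{181}$ ($X{\left(m \right)} = \left(-93\right) \left(- \frac{1}{181}\right) = \frac{93}{181}$)
$17318 - X{\left(-153 \right)} = 17318 - \frac{93}{181} = \frac{3134465}{181}$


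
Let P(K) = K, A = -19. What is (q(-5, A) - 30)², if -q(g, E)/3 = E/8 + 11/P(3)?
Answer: 73441/64 ≈ 1147.5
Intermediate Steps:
q(g, E) = -11 - 3*E/8 (q(g, E) = -3*(E/8 + 11/3) = -3*(11/3 + E/8) = -11 - 3*E/8)
(q(-5, A) - 30)² = ((-11 - 3/8*(-19)) - 30)² = ((-11 + 57/8) - 30)² = (-31/8 - 30)² = (-271/8)² = 73441/64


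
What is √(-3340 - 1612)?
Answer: 2*I*√1238 ≈ 70.37*I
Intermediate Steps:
√(-3340 - 1612) = √(-4952) = 2*I*√1238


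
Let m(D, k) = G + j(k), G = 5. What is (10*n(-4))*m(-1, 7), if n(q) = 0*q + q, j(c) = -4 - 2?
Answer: 40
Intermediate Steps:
j(c) = -6
n(q) = q (n(q) = 0 + q = q)
m(D, k) = -1 (m(D, k) = 5 - 6 = -1)
(10*n(-4))*m(-1, 7) = (10*(-4))*(-1) = -40*(-1) = 40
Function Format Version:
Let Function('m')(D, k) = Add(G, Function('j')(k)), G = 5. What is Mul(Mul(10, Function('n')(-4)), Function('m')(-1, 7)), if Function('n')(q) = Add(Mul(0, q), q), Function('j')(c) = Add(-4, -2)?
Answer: 40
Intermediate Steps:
Function('j')(c) = -6
Function('n')(q) = q (Function('n')(q) = Add(0, q) = q)
Function('m')(D, k) = -1 (Function('m')(D, k) = Add(5, -6) = -1)
Mul(Mul(10, Function('n')(-4)), Function('m')(-1, 7)) = Mul(Mul(10, -4), -1) = Mul(-40, -1) = 40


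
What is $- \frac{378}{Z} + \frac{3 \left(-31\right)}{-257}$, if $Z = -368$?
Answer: $\frac{65685}{47288} \approx 1.389$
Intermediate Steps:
$- \frac{378}{Z} + \frac{3 \left(-31\right)}{-257} = - \frac{378}{-368} + \frac{3 \left(-31\right)}{-257} = \left(-378\right) \left(- \frac{1}{368}\right) - - \frac{93}{257} = \frac{189}{184} + \frac{93}{257} = \frac{65685}{47288}$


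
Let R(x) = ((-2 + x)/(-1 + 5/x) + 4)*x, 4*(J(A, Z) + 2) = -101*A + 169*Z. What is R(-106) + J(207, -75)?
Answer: -1461783/74 ≈ -19754.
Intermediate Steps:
J(A, Z) = -2 - 101*A/4 + 169*Z/4 (J(A, Z) = -2 + (-101*A + 169*Z)/4 = -2 + (-101*A/4 + 169*Z/4) = -2 - 101*A/4 + 169*Z/4)
R(x) = x*(4 + (-2 + x)/(-1 + 5/x)) (R(x) = ((-2 + x)/(-1 + 5/x) + 4)*x = (4 + (-2 + x)/(-1 + 5/x))*x = x*(4 + (-2 + x)/(-1 + 5/x)))
R(-106) + J(207, -75) = -106*(-20 - 1*(-106)² + 6*(-106))/(-5 - 106) + (-2 - 101/4*207 + (169/4)*(-75)) = -106*(-20 - 1*11236 - 636)/(-111) + (-2 - 20907/4 - 12675/4) = -106*(-1/111)*(-20 - 11236 - 636) - 16795/2 = -106*(-1/111)*(-11892) - 16795/2 = -420184/37 - 16795/2 = -1461783/74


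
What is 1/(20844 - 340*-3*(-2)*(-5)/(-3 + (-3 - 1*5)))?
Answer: 11/219084 ≈ 5.0209e-5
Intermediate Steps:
1/(20844 - 340*-3*(-2)*(-5)/(-3 + (-3 - 1*5))) = 1/(20844 - 340*6*(-5)/(-3 + (-3 - 5))) = 1/(20844 - (-10200)/(-3 - 8)) = 1/(20844 - (-10200)/(-11)) = 1/(20844 - (-10200)*(-1)/11) = 1/(20844 - 340*30/11) = 1/(20844 - 10200/11) = 1/(219084/11) = 11/219084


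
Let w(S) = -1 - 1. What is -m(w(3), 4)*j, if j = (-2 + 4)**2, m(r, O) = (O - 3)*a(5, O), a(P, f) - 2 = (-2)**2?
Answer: -24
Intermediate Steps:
w(S) = -2
a(P, f) = 6 (a(P, f) = 2 + (-2)**2 = 2 + 4 = 6)
m(r, O) = -18 + 6*O (m(r, O) = (O - 3)*6 = (-3 + O)*6 = -18 + 6*O)
j = 4 (j = 2**2 = 4)
-m(w(3), 4)*j = -(-18 + 6*4)*4 = -(-18 + 24)*4 = -6*4 = -1*24 = -24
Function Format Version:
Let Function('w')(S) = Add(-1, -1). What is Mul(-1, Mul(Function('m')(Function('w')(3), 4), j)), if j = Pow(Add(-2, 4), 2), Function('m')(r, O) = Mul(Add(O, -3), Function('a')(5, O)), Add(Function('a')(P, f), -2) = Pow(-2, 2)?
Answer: -24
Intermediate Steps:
Function('w')(S) = -2
Function('a')(P, f) = 6 (Function('a')(P, f) = Add(2, Pow(-2, 2)) = Add(2, 4) = 6)
Function('m')(r, O) = Add(-18, Mul(6, O)) (Function('m')(r, O) = Mul(Add(O, -3), 6) = Mul(Add(-3, O), 6) = Add(-18, Mul(6, O)))
j = 4 (j = Pow(2, 2) = 4)
Mul(-1, Mul(Function('m')(Function('w')(3), 4), j)) = Mul(-1, Mul(Add(-18, Mul(6, 4)), 4)) = Mul(-1, Mul(Add(-18, 24), 4)) = Mul(-1, Mul(6, 4)) = Mul(-1, 24) = -24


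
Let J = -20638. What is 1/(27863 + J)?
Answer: 1/7225 ≈ 0.00013841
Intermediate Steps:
1/(27863 + J) = 1/(27863 - 20638) = 1/7225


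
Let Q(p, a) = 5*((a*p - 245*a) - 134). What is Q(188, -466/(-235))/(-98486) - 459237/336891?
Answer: -15262161719/11300110219 ≈ -1.3506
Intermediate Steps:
Q(p, a) = -670 - 1225*a + 5*a*p (Q(p, a) = 5*((-245*a + a*p) - 134) = 5*(-134 - 245*a + a*p) = -670 - 1225*a + 5*a*p)
Q(188, -466/(-235))/(-98486) - 459237/336891 = (-670 - (-570850)/(-235) + 5*(-466/(-235))*188)/(-98486) - 459237/336891 = (-670 - (-570850)*(-1)/235 + 5*(-466*(-1/235))*188)*(-1/98486) - 459237*1/336891 = (-670 - 1225*466/235 + 5*(466/235)*188)*(-1/98486) - 153079/112297 = (-670 - 114170/47 + 1864)*(-1/98486) - 153079/112297 = -58052/47*(-1/98486) - 153079/112297 = 1262/100627 - 153079/112297 = -15262161719/11300110219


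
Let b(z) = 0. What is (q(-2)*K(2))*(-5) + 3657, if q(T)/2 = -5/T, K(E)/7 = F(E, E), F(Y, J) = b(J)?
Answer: 3657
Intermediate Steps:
F(Y, J) = 0
K(E) = 0 (K(E) = 7*0 = 0)
q(T) = -10/T (q(T) = 2*(-5/T) = -10/T)
(q(-2)*K(2))*(-5) + 3657 = (-10/(-2)*0)*(-5) + 3657 = (-10*(-½)*0)*(-5) + 3657 = (5*0)*(-5) + 3657 = 0*(-5) + 3657 = 0 + 3657 = 3657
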